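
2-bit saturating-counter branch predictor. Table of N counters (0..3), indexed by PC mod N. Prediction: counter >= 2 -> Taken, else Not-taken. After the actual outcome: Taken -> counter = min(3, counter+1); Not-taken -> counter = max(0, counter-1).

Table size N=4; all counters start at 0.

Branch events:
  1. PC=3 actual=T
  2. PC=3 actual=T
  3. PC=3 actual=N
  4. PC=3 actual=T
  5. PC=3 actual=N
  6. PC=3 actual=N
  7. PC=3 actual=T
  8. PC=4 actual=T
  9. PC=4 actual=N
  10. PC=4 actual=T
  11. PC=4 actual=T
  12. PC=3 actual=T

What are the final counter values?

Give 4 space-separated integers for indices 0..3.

Ev 1: PC=3 idx=3 pred=N actual=T -> ctr[3]=1
Ev 2: PC=3 idx=3 pred=N actual=T -> ctr[3]=2
Ev 3: PC=3 idx=3 pred=T actual=N -> ctr[3]=1
Ev 4: PC=3 idx=3 pred=N actual=T -> ctr[3]=2
Ev 5: PC=3 idx=3 pred=T actual=N -> ctr[3]=1
Ev 6: PC=3 idx=3 pred=N actual=N -> ctr[3]=0
Ev 7: PC=3 idx=3 pred=N actual=T -> ctr[3]=1
Ev 8: PC=4 idx=0 pred=N actual=T -> ctr[0]=1
Ev 9: PC=4 idx=0 pred=N actual=N -> ctr[0]=0
Ev 10: PC=4 idx=0 pred=N actual=T -> ctr[0]=1
Ev 11: PC=4 idx=0 pred=N actual=T -> ctr[0]=2
Ev 12: PC=3 idx=3 pred=N actual=T -> ctr[3]=2

Answer: 2 0 0 2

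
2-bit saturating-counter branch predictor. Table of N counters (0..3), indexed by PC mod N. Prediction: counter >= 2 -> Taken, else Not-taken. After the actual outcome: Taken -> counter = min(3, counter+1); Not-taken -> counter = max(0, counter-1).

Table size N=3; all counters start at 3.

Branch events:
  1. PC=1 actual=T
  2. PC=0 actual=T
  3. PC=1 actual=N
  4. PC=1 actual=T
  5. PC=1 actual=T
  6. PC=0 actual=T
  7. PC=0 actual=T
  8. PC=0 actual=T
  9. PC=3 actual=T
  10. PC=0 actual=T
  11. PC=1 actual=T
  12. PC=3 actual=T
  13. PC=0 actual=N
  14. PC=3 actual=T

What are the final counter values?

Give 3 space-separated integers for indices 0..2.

Answer: 3 3 3

Derivation:
Ev 1: PC=1 idx=1 pred=T actual=T -> ctr[1]=3
Ev 2: PC=0 idx=0 pred=T actual=T -> ctr[0]=3
Ev 3: PC=1 idx=1 pred=T actual=N -> ctr[1]=2
Ev 4: PC=1 idx=1 pred=T actual=T -> ctr[1]=3
Ev 5: PC=1 idx=1 pred=T actual=T -> ctr[1]=3
Ev 6: PC=0 idx=0 pred=T actual=T -> ctr[0]=3
Ev 7: PC=0 idx=0 pred=T actual=T -> ctr[0]=3
Ev 8: PC=0 idx=0 pred=T actual=T -> ctr[0]=3
Ev 9: PC=3 idx=0 pred=T actual=T -> ctr[0]=3
Ev 10: PC=0 idx=0 pred=T actual=T -> ctr[0]=3
Ev 11: PC=1 idx=1 pred=T actual=T -> ctr[1]=3
Ev 12: PC=3 idx=0 pred=T actual=T -> ctr[0]=3
Ev 13: PC=0 idx=0 pred=T actual=N -> ctr[0]=2
Ev 14: PC=3 idx=0 pred=T actual=T -> ctr[0]=3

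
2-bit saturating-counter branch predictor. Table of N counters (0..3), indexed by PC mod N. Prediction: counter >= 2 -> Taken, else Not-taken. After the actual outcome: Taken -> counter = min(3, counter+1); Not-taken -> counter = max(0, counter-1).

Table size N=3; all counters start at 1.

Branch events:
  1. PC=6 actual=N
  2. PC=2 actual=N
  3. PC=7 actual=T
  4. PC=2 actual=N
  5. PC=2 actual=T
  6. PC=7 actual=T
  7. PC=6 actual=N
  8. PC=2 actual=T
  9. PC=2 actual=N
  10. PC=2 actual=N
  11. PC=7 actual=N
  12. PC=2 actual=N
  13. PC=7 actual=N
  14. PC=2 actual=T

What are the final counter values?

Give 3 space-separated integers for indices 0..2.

Answer: 0 1 1

Derivation:
Ev 1: PC=6 idx=0 pred=N actual=N -> ctr[0]=0
Ev 2: PC=2 idx=2 pred=N actual=N -> ctr[2]=0
Ev 3: PC=7 idx=1 pred=N actual=T -> ctr[1]=2
Ev 4: PC=2 idx=2 pred=N actual=N -> ctr[2]=0
Ev 5: PC=2 idx=2 pred=N actual=T -> ctr[2]=1
Ev 6: PC=7 idx=1 pred=T actual=T -> ctr[1]=3
Ev 7: PC=6 idx=0 pred=N actual=N -> ctr[0]=0
Ev 8: PC=2 idx=2 pred=N actual=T -> ctr[2]=2
Ev 9: PC=2 idx=2 pred=T actual=N -> ctr[2]=1
Ev 10: PC=2 idx=2 pred=N actual=N -> ctr[2]=0
Ev 11: PC=7 idx=1 pred=T actual=N -> ctr[1]=2
Ev 12: PC=2 idx=2 pred=N actual=N -> ctr[2]=0
Ev 13: PC=7 idx=1 pred=T actual=N -> ctr[1]=1
Ev 14: PC=2 idx=2 pred=N actual=T -> ctr[2]=1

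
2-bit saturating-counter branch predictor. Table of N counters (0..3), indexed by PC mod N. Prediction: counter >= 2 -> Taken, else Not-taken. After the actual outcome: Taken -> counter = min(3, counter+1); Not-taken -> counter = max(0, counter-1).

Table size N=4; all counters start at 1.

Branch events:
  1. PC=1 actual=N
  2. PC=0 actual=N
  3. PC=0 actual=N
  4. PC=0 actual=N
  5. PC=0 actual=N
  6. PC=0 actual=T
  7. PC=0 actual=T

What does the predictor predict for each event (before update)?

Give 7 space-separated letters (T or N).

Answer: N N N N N N N

Derivation:
Ev 1: PC=1 idx=1 pred=N actual=N -> ctr[1]=0
Ev 2: PC=0 idx=0 pred=N actual=N -> ctr[0]=0
Ev 3: PC=0 idx=0 pred=N actual=N -> ctr[0]=0
Ev 4: PC=0 idx=0 pred=N actual=N -> ctr[0]=0
Ev 5: PC=0 idx=0 pred=N actual=N -> ctr[0]=0
Ev 6: PC=0 idx=0 pred=N actual=T -> ctr[0]=1
Ev 7: PC=0 idx=0 pred=N actual=T -> ctr[0]=2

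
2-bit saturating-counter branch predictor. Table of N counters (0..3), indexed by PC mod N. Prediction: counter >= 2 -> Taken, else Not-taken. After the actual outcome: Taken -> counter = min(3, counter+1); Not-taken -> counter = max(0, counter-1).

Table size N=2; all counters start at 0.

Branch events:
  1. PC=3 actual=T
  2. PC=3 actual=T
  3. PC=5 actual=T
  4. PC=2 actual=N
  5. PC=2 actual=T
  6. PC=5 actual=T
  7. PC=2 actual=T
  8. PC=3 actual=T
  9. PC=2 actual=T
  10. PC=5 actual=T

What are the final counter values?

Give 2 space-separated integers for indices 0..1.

Ev 1: PC=3 idx=1 pred=N actual=T -> ctr[1]=1
Ev 2: PC=3 idx=1 pred=N actual=T -> ctr[1]=2
Ev 3: PC=5 idx=1 pred=T actual=T -> ctr[1]=3
Ev 4: PC=2 idx=0 pred=N actual=N -> ctr[0]=0
Ev 5: PC=2 idx=0 pred=N actual=T -> ctr[0]=1
Ev 6: PC=5 idx=1 pred=T actual=T -> ctr[1]=3
Ev 7: PC=2 idx=0 pred=N actual=T -> ctr[0]=2
Ev 8: PC=3 idx=1 pred=T actual=T -> ctr[1]=3
Ev 9: PC=2 idx=0 pred=T actual=T -> ctr[0]=3
Ev 10: PC=5 idx=1 pred=T actual=T -> ctr[1]=3

Answer: 3 3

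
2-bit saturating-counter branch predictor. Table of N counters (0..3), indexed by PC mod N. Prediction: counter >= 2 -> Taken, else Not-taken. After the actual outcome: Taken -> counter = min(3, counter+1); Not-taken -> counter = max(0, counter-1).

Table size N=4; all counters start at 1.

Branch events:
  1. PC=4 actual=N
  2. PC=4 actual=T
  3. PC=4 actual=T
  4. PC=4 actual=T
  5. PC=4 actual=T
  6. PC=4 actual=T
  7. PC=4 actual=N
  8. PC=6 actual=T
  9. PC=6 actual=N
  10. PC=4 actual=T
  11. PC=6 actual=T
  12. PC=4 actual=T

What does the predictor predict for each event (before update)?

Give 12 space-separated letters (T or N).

Answer: N N N T T T T N T T N T

Derivation:
Ev 1: PC=4 idx=0 pred=N actual=N -> ctr[0]=0
Ev 2: PC=4 idx=0 pred=N actual=T -> ctr[0]=1
Ev 3: PC=4 idx=0 pred=N actual=T -> ctr[0]=2
Ev 4: PC=4 idx=0 pred=T actual=T -> ctr[0]=3
Ev 5: PC=4 idx=0 pred=T actual=T -> ctr[0]=3
Ev 6: PC=4 idx=0 pred=T actual=T -> ctr[0]=3
Ev 7: PC=4 idx=0 pred=T actual=N -> ctr[0]=2
Ev 8: PC=6 idx=2 pred=N actual=T -> ctr[2]=2
Ev 9: PC=6 idx=2 pred=T actual=N -> ctr[2]=1
Ev 10: PC=4 idx=0 pred=T actual=T -> ctr[0]=3
Ev 11: PC=6 idx=2 pred=N actual=T -> ctr[2]=2
Ev 12: PC=4 idx=0 pred=T actual=T -> ctr[0]=3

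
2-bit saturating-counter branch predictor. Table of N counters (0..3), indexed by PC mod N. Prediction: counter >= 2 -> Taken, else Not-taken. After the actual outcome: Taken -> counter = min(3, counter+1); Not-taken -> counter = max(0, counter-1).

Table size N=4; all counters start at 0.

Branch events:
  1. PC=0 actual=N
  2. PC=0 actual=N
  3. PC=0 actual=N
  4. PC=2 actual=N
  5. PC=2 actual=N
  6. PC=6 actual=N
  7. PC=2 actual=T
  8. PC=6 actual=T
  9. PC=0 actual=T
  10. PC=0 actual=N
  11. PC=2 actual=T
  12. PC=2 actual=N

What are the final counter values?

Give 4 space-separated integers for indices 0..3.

Ev 1: PC=0 idx=0 pred=N actual=N -> ctr[0]=0
Ev 2: PC=0 idx=0 pred=N actual=N -> ctr[0]=0
Ev 3: PC=0 idx=0 pred=N actual=N -> ctr[0]=0
Ev 4: PC=2 idx=2 pred=N actual=N -> ctr[2]=0
Ev 5: PC=2 idx=2 pred=N actual=N -> ctr[2]=0
Ev 6: PC=6 idx=2 pred=N actual=N -> ctr[2]=0
Ev 7: PC=2 idx=2 pred=N actual=T -> ctr[2]=1
Ev 8: PC=6 idx=2 pred=N actual=T -> ctr[2]=2
Ev 9: PC=0 idx=0 pred=N actual=T -> ctr[0]=1
Ev 10: PC=0 idx=0 pred=N actual=N -> ctr[0]=0
Ev 11: PC=2 idx=2 pred=T actual=T -> ctr[2]=3
Ev 12: PC=2 idx=2 pred=T actual=N -> ctr[2]=2

Answer: 0 0 2 0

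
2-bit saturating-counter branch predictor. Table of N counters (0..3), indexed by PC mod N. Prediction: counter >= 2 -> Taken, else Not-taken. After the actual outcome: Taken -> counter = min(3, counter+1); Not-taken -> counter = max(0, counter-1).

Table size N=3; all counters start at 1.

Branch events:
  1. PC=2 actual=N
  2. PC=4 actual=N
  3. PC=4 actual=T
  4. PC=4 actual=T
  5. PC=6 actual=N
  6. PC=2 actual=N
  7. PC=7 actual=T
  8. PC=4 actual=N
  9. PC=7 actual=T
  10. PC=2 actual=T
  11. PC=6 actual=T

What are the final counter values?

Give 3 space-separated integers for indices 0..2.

Ev 1: PC=2 idx=2 pred=N actual=N -> ctr[2]=0
Ev 2: PC=4 idx=1 pred=N actual=N -> ctr[1]=0
Ev 3: PC=4 idx=1 pred=N actual=T -> ctr[1]=1
Ev 4: PC=4 idx=1 pred=N actual=T -> ctr[1]=2
Ev 5: PC=6 idx=0 pred=N actual=N -> ctr[0]=0
Ev 6: PC=2 idx=2 pred=N actual=N -> ctr[2]=0
Ev 7: PC=7 idx=1 pred=T actual=T -> ctr[1]=3
Ev 8: PC=4 idx=1 pred=T actual=N -> ctr[1]=2
Ev 9: PC=7 idx=1 pred=T actual=T -> ctr[1]=3
Ev 10: PC=2 idx=2 pred=N actual=T -> ctr[2]=1
Ev 11: PC=6 idx=0 pred=N actual=T -> ctr[0]=1

Answer: 1 3 1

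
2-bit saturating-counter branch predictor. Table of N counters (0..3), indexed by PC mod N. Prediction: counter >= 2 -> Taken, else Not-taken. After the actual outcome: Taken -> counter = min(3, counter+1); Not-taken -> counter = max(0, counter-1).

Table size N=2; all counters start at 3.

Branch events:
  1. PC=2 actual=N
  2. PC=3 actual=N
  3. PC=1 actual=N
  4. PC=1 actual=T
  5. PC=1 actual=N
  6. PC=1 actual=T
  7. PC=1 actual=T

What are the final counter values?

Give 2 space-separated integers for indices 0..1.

Answer: 2 3

Derivation:
Ev 1: PC=2 idx=0 pred=T actual=N -> ctr[0]=2
Ev 2: PC=3 idx=1 pred=T actual=N -> ctr[1]=2
Ev 3: PC=1 idx=1 pred=T actual=N -> ctr[1]=1
Ev 4: PC=1 idx=1 pred=N actual=T -> ctr[1]=2
Ev 5: PC=1 idx=1 pred=T actual=N -> ctr[1]=1
Ev 6: PC=1 idx=1 pred=N actual=T -> ctr[1]=2
Ev 7: PC=1 idx=1 pred=T actual=T -> ctr[1]=3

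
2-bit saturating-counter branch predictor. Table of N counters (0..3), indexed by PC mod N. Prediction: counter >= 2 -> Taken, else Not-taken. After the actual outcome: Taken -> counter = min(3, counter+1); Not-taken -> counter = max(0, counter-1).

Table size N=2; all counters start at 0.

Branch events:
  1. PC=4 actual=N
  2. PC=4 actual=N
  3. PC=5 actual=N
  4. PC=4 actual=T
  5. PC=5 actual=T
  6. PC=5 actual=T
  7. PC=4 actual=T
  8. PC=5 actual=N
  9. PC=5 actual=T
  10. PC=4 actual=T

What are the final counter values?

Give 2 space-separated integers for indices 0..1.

Ev 1: PC=4 idx=0 pred=N actual=N -> ctr[0]=0
Ev 2: PC=4 idx=0 pred=N actual=N -> ctr[0]=0
Ev 3: PC=5 idx=1 pred=N actual=N -> ctr[1]=0
Ev 4: PC=4 idx=0 pred=N actual=T -> ctr[0]=1
Ev 5: PC=5 idx=1 pred=N actual=T -> ctr[1]=1
Ev 6: PC=5 idx=1 pred=N actual=T -> ctr[1]=2
Ev 7: PC=4 idx=0 pred=N actual=T -> ctr[0]=2
Ev 8: PC=5 idx=1 pred=T actual=N -> ctr[1]=1
Ev 9: PC=5 idx=1 pred=N actual=T -> ctr[1]=2
Ev 10: PC=4 idx=0 pred=T actual=T -> ctr[0]=3

Answer: 3 2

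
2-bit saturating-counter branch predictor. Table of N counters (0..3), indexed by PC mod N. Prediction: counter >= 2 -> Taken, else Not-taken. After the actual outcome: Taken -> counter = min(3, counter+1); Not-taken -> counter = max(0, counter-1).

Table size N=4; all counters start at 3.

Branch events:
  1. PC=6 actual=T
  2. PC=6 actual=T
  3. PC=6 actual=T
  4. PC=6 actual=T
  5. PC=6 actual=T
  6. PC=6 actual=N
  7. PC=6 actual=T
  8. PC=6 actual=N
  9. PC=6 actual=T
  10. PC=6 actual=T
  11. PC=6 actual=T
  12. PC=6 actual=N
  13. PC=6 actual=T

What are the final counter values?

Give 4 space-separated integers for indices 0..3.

Ev 1: PC=6 idx=2 pred=T actual=T -> ctr[2]=3
Ev 2: PC=6 idx=2 pred=T actual=T -> ctr[2]=3
Ev 3: PC=6 idx=2 pred=T actual=T -> ctr[2]=3
Ev 4: PC=6 idx=2 pred=T actual=T -> ctr[2]=3
Ev 5: PC=6 idx=2 pred=T actual=T -> ctr[2]=3
Ev 6: PC=6 idx=2 pred=T actual=N -> ctr[2]=2
Ev 7: PC=6 idx=2 pred=T actual=T -> ctr[2]=3
Ev 8: PC=6 idx=2 pred=T actual=N -> ctr[2]=2
Ev 9: PC=6 idx=2 pred=T actual=T -> ctr[2]=3
Ev 10: PC=6 idx=2 pred=T actual=T -> ctr[2]=3
Ev 11: PC=6 idx=2 pred=T actual=T -> ctr[2]=3
Ev 12: PC=6 idx=2 pred=T actual=N -> ctr[2]=2
Ev 13: PC=6 idx=2 pred=T actual=T -> ctr[2]=3

Answer: 3 3 3 3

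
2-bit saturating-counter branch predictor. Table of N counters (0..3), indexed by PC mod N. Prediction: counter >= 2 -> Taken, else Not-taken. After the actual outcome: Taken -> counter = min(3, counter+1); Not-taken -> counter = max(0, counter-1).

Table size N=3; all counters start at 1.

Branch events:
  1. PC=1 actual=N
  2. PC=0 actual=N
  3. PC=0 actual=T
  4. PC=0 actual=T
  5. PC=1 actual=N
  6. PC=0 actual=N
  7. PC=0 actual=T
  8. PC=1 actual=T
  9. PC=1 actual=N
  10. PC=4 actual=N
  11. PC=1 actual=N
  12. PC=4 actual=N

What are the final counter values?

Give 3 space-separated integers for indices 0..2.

Answer: 2 0 1

Derivation:
Ev 1: PC=1 idx=1 pred=N actual=N -> ctr[1]=0
Ev 2: PC=0 idx=0 pred=N actual=N -> ctr[0]=0
Ev 3: PC=0 idx=0 pred=N actual=T -> ctr[0]=1
Ev 4: PC=0 idx=0 pred=N actual=T -> ctr[0]=2
Ev 5: PC=1 idx=1 pred=N actual=N -> ctr[1]=0
Ev 6: PC=0 idx=0 pred=T actual=N -> ctr[0]=1
Ev 7: PC=0 idx=0 pred=N actual=T -> ctr[0]=2
Ev 8: PC=1 idx=1 pred=N actual=T -> ctr[1]=1
Ev 9: PC=1 idx=1 pred=N actual=N -> ctr[1]=0
Ev 10: PC=4 idx=1 pred=N actual=N -> ctr[1]=0
Ev 11: PC=1 idx=1 pred=N actual=N -> ctr[1]=0
Ev 12: PC=4 idx=1 pred=N actual=N -> ctr[1]=0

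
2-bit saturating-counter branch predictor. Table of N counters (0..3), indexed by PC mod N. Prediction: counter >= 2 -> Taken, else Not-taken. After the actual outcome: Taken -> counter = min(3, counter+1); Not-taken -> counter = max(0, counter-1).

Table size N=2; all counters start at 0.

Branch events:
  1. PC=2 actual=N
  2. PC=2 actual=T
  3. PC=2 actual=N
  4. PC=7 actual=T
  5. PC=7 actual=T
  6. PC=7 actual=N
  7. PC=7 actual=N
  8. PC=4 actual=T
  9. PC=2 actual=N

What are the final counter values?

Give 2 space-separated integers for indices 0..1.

Answer: 0 0

Derivation:
Ev 1: PC=2 idx=0 pred=N actual=N -> ctr[0]=0
Ev 2: PC=2 idx=0 pred=N actual=T -> ctr[0]=1
Ev 3: PC=2 idx=0 pred=N actual=N -> ctr[0]=0
Ev 4: PC=7 idx=1 pred=N actual=T -> ctr[1]=1
Ev 5: PC=7 idx=1 pred=N actual=T -> ctr[1]=2
Ev 6: PC=7 idx=1 pred=T actual=N -> ctr[1]=1
Ev 7: PC=7 idx=1 pred=N actual=N -> ctr[1]=0
Ev 8: PC=4 idx=0 pred=N actual=T -> ctr[0]=1
Ev 9: PC=2 idx=0 pred=N actual=N -> ctr[0]=0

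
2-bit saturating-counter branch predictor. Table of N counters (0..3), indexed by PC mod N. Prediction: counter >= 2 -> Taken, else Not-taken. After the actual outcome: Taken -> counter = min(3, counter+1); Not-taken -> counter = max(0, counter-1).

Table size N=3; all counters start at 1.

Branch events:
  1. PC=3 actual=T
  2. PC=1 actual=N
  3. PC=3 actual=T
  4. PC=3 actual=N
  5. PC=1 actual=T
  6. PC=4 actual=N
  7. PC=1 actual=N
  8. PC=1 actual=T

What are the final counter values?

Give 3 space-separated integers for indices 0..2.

Ev 1: PC=3 idx=0 pred=N actual=T -> ctr[0]=2
Ev 2: PC=1 idx=1 pred=N actual=N -> ctr[1]=0
Ev 3: PC=3 idx=0 pred=T actual=T -> ctr[0]=3
Ev 4: PC=3 idx=0 pred=T actual=N -> ctr[0]=2
Ev 5: PC=1 idx=1 pred=N actual=T -> ctr[1]=1
Ev 6: PC=4 idx=1 pred=N actual=N -> ctr[1]=0
Ev 7: PC=1 idx=1 pred=N actual=N -> ctr[1]=0
Ev 8: PC=1 idx=1 pred=N actual=T -> ctr[1]=1

Answer: 2 1 1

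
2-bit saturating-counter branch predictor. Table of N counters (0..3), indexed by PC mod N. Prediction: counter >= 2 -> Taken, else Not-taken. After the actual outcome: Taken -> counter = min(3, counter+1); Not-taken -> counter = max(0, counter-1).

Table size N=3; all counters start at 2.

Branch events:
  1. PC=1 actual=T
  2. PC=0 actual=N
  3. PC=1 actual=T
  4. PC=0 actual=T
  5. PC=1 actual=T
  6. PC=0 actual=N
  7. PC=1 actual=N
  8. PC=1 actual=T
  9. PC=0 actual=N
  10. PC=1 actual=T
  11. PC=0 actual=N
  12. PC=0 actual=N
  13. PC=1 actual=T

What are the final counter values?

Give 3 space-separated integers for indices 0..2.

Ev 1: PC=1 idx=1 pred=T actual=T -> ctr[1]=3
Ev 2: PC=0 idx=0 pred=T actual=N -> ctr[0]=1
Ev 3: PC=1 idx=1 pred=T actual=T -> ctr[1]=3
Ev 4: PC=0 idx=0 pred=N actual=T -> ctr[0]=2
Ev 5: PC=1 idx=1 pred=T actual=T -> ctr[1]=3
Ev 6: PC=0 idx=0 pred=T actual=N -> ctr[0]=1
Ev 7: PC=1 idx=1 pred=T actual=N -> ctr[1]=2
Ev 8: PC=1 idx=1 pred=T actual=T -> ctr[1]=3
Ev 9: PC=0 idx=0 pred=N actual=N -> ctr[0]=0
Ev 10: PC=1 idx=1 pred=T actual=T -> ctr[1]=3
Ev 11: PC=0 idx=0 pred=N actual=N -> ctr[0]=0
Ev 12: PC=0 idx=0 pred=N actual=N -> ctr[0]=0
Ev 13: PC=1 idx=1 pred=T actual=T -> ctr[1]=3

Answer: 0 3 2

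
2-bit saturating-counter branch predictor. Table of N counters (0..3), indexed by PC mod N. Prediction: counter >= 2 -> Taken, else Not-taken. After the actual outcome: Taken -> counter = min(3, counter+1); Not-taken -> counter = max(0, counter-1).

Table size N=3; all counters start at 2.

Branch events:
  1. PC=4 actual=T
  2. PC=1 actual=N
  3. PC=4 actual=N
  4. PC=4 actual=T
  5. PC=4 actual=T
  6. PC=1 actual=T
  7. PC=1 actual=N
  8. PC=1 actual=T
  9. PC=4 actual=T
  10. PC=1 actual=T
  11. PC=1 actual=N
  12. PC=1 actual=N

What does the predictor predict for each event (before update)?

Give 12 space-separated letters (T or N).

Ev 1: PC=4 idx=1 pred=T actual=T -> ctr[1]=3
Ev 2: PC=1 idx=1 pred=T actual=N -> ctr[1]=2
Ev 3: PC=4 idx=1 pred=T actual=N -> ctr[1]=1
Ev 4: PC=4 idx=1 pred=N actual=T -> ctr[1]=2
Ev 5: PC=4 idx=1 pred=T actual=T -> ctr[1]=3
Ev 6: PC=1 idx=1 pred=T actual=T -> ctr[1]=3
Ev 7: PC=1 idx=1 pred=T actual=N -> ctr[1]=2
Ev 8: PC=1 idx=1 pred=T actual=T -> ctr[1]=3
Ev 9: PC=4 idx=1 pred=T actual=T -> ctr[1]=3
Ev 10: PC=1 idx=1 pred=T actual=T -> ctr[1]=3
Ev 11: PC=1 idx=1 pred=T actual=N -> ctr[1]=2
Ev 12: PC=1 idx=1 pred=T actual=N -> ctr[1]=1

Answer: T T T N T T T T T T T T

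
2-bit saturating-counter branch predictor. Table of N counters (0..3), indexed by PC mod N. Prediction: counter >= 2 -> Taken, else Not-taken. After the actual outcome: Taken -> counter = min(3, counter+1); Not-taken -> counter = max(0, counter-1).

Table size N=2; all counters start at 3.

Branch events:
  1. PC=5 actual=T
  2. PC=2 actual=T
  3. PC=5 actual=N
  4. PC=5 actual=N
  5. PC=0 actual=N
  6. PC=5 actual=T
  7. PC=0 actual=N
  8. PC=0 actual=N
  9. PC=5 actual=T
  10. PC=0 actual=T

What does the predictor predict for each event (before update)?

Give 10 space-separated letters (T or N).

Answer: T T T T T N T N T N

Derivation:
Ev 1: PC=5 idx=1 pred=T actual=T -> ctr[1]=3
Ev 2: PC=2 idx=0 pred=T actual=T -> ctr[0]=3
Ev 3: PC=5 idx=1 pred=T actual=N -> ctr[1]=2
Ev 4: PC=5 idx=1 pred=T actual=N -> ctr[1]=1
Ev 5: PC=0 idx=0 pred=T actual=N -> ctr[0]=2
Ev 6: PC=5 idx=1 pred=N actual=T -> ctr[1]=2
Ev 7: PC=0 idx=0 pred=T actual=N -> ctr[0]=1
Ev 8: PC=0 idx=0 pred=N actual=N -> ctr[0]=0
Ev 9: PC=5 idx=1 pred=T actual=T -> ctr[1]=3
Ev 10: PC=0 idx=0 pred=N actual=T -> ctr[0]=1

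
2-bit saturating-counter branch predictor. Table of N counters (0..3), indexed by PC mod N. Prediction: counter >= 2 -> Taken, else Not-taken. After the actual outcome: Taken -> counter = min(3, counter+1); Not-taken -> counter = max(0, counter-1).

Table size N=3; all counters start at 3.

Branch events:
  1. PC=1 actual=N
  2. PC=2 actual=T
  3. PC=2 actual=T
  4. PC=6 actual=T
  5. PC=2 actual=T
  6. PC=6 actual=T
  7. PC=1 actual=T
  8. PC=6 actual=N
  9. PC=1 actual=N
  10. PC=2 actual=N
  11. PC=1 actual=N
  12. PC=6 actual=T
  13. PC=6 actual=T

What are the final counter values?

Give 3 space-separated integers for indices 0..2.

Ev 1: PC=1 idx=1 pred=T actual=N -> ctr[1]=2
Ev 2: PC=2 idx=2 pred=T actual=T -> ctr[2]=3
Ev 3: PC=2 idx=2 pred=T actual=T -> ctr[2]=3
Ev 4: PC=6 idx=0 pred=T actual=T -> ctr[0]=3
Ev 5: PC=2 idx=2 pred=T actual=T -> ctr[2]=3
Ev 6: PC=6 idx=0 pred=T actual=T -> ctr[0]=3
Ev 7: PC=1 idx=1 pred=T actual=T -> ctr[1]=3
Ev 8: PC=6 idx=0 pred=T actual=N -> ctr[0]=2
Ev 9: PC=1 idx=1 pred=T actual=N -> ctr[1]=2
Ev 10: PC=2 idx=2 pred=T actual=N -> ctr[2]=2
Ev 11: PC=1 idx=1 pred=T actual=N -> ctr[1]=1
Ev 12: PC=6 idx=0 pred=T actual=T -> ctr[0]=3
Ev 13: PC=6 idx=0 pred=T actual=T -> ctr[0]=3

Answer: 3 1 2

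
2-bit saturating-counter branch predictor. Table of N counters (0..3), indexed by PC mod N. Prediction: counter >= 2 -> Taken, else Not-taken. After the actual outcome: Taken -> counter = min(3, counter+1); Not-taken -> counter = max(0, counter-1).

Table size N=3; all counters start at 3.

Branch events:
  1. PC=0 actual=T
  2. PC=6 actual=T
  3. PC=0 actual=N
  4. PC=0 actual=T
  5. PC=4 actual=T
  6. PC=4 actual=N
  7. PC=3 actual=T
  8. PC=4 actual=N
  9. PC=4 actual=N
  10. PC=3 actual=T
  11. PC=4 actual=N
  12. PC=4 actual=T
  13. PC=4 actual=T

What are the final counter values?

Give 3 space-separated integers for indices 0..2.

Ev 1: PC=0 idx=0 pred=T actual=T -> ctr[0]=3
Ev 2: PC=6 idx=0 pred=T actual=T -> ctr[0]=3
Ev 3: PC=0 idx=0 pred=T actual=N -> ctr[0]=2
Ev 4: PC=0 idx=0 pred=T actual=T -> ctr[0]=3
Ev 5: PC=4 idx=1 pred=T actual=T -> ctr[1]=3
Ev 6: PC=4 idx=1 pred=T actual=N -> ctr[1]=2
Ev 7: PC=3 idx=0 pred=T actual=T -> ctr[0]=3
Ev 8: PC=4 idx=1 pred=T actual=N -> ctr[1]=1
Ev 9: PC=4 idx=1 pred=N actual=N -> ctr[1]=0
Ev 10: PC=3 idx=0 pred=T actual=T -> ctr[0]=3
Ev 11: PC=4 idx=1 pred=N actual=N -> ctr[1]=0
Ev 12: PC=4 idx=1 pred=N actual=T -> ctr[1]=1
Ev 13: PC=4 idx=1 pred=N actual=T -> ctr[1]=2

Answer: 3 2 3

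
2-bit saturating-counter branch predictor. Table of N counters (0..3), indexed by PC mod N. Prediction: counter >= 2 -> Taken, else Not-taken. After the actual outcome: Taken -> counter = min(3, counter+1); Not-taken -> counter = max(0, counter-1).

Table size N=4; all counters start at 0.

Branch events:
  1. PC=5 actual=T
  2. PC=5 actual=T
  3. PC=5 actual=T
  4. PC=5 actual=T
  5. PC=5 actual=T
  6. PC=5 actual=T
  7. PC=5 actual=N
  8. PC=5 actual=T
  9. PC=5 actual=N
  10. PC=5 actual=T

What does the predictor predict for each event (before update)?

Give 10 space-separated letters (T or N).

Answer: N N T T T T T T T T

Derivation:
Ev 1: PC=5 idx=1 pred=N actual=T -> ctr[1]=1
Ev 2: PC=5 idx=1 pred=N actual=T -> ctr[1]=2
Ev 3: PC=5 idx=1 pred=T actual=T -> ctr[1]=3
Ev 4: PC=5 idx=1 pred=T actual=T -> ctr[1]=3
Ev 5: PC=5 idx=1 pred=T actual=T -> ctr[1]=3
Ev 6: PC=5 idx=1 pred=T actual=T -> ctr[1]=3
Ev 7: PC=5 idx=1 pred=T actual=N -> ctr[1]=2
Ev 8: PC=5 idx=1 pred=T actual=T -> ctr[1]=3
Ev 9: PC=5 idx=1 pred=T actual=N -> ctr[1]=2
Ev 10: PC=5 idx=1 pred=T actual=T -> ctr[1]=3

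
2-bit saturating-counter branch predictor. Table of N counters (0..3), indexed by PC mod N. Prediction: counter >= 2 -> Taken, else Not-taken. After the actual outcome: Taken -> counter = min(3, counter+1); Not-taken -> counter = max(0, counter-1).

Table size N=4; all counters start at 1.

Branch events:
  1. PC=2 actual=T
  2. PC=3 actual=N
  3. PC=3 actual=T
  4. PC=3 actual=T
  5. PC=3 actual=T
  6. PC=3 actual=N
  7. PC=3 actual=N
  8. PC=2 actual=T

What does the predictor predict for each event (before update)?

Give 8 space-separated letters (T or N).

Ev 1: PC=2 idx=2 pred=N actual=T -> ctr[2]=2
Ev 2: PC=3 idx=3 pred=N actual=N -> ctr[3]=0
Ev 3: PC=3 idx=3 pred=N actual=T -> ctr[3]=1
Ev 4: PC=3 idx=3 pred=N actual=T -> ctr[3]=2
Ev 5: PC=3 idx=3 pred=T actual=T -> ctr[3]=3
Ev 6: PC=3 idx=3 pred=T actual=N -> ctr[3]=2
Ev 7: PC=3 idx=3 pred=T actual=N -> ctr[3]=1
Ev 8: PC=2 idx=2 pred=T actual=T -> ctr[2]=3

Answer: N N N N T T T T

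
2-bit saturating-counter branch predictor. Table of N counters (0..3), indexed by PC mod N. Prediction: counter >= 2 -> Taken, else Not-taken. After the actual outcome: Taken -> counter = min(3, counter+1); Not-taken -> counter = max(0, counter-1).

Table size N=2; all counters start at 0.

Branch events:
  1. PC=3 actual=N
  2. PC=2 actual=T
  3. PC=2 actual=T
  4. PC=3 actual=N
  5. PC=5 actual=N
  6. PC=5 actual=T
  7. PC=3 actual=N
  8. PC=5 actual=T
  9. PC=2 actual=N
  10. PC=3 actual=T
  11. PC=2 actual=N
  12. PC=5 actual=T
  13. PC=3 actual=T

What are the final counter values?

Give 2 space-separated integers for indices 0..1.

Answer: 0 3

Derivation:
Ev 1: PC=3 idx=1 pred=N actual=N -> ctr[1]=0
Ev 2: PC=2 idx=0 pred=N actual=T -> ctr[0]=1
Ev 3: PC=2 idx=0 pred=N actual=T -> ctr[0]=2
Ev 4: PC=3 idx=1 pred=N actual=N -> ctr[1]=0
Ev 5: PC=5 idx=1 pred=N actual=N -> ctr[1]=0
Ev 6: PC=5 idx=1 pred=N actual=T -> ctr[1]=1
Ev 7: PC=3 idx=1 pred=N actual=N -> ctr[1]=0
Ev 8: PC=5 idx=1 pred=N actual=T -> ctr[1]=1
Ev 9: PC=2 idx=0 pred=T actual=N -> ctr[0]=1
Ev 10: PC=3 idx=1 pred=N actual=T -> ctr[1]=2
Ev 11: PC=2 idx=0 pred=N actual=N -> ctr[0]=0
Ev 12: PC=5 idx=1 pred=T actual=T -> ctr[1]=3
Ev 13: PC=3 idx=1 pred=T actual=T -> ctr[1]=3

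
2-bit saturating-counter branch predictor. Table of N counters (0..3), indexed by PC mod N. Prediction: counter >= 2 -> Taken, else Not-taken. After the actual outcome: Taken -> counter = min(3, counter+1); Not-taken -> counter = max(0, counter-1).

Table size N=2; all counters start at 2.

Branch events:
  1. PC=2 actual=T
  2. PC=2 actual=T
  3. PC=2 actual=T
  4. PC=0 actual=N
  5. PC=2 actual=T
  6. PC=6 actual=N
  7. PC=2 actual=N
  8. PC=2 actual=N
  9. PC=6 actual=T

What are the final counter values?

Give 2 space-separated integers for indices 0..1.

Ev 1: PC=2 idx=0 pred=T actual=T -> ctr[0]=3
Ev 2: PC=2 idx=0 pred=T actual=T -> ctr[0]=3
Ev 3: PC=2 idx=0 pred=T actual=T -> ctr[0]=3
Ev 4: PC=0 idx=0 pred=T actual=N -> ctr[0]=2
Ev 5: PC=2 idx=0 pred=T actual=T -> ctr[0]=3
Ev 6: PC=6 idx=0 pred=T actual=N -> ctr[0]=2
Ev 7: PC=2 idx=0 pred=T actual=N -> ctr[0]=1
Ev 8: PC=2 idx=0 pred=N actual=N -> ctr[0]=0
Ev 9: PC=6 idx=0 pred=N actual=T -> ctr[0]=1

Answer: 1 2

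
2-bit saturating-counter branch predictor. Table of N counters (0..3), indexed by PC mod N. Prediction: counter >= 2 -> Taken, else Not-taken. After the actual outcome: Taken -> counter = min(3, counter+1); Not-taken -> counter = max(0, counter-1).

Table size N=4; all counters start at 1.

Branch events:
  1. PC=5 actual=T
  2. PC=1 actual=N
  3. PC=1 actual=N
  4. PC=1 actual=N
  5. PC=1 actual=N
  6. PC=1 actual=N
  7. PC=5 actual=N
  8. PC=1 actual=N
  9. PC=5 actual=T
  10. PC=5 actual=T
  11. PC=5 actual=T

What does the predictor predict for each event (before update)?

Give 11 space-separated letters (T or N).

Answer: N T N N N N N N N N T

Derivation:
Ev 1: PC=5 idx=1 pred=N actual=T -> ctr[1]=2
Ev 2: PC=1 idx=1 pred=T actual=N -> ctr[1]=1
Ev 3: PC=1 idx=1 pred=N actual=N -> ctr[1]=0
Ev 4: PC=1 idx=1 pred=N actual=N -> ctr[1]=0
Ev 5: PC=1 idx=1 pred=N actual=N -> ctr[1]=0
Ev 6: PC=1 idx=1 pred=N actual=N -> ctr[1]=0
Ev 7: PC=5 idx=1 pred=N actual=N -> ctr[1]=0
Ev 8: PC=1 idx=1 pred=N actual=N -> ctr[1]=0
Ev 9: PC=5 idx=1 pred=N actual=T -> ctr[1]=1
Ev 10: PC=5 idx=1 pred=N actual=T -> ctr[1]=2
Ev 11: PC=5 idx=1 pred=T actual=T -> ctr[1]=3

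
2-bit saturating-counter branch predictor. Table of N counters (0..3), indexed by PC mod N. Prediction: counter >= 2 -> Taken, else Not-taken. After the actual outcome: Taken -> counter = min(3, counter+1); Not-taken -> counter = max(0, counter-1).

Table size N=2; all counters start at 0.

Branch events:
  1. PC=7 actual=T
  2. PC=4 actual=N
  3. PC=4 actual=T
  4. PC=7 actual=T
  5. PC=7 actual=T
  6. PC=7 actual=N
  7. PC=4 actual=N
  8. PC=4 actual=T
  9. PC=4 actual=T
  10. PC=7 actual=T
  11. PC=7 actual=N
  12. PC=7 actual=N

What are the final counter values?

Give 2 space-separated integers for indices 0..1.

Answer: 2 1

Derivation:
Ev 1: PC=7 idx=1 pred=N actual=T -> ctr[1]=1
Ev 2: PC=4 idx=0 pred=N actual=N -> ctr[0]=0
Ev 3: PC=4 idx=0 pred=N actual=T -> ctr[0]=1
Ev 4: PC=7 idx=1 pred=N actual=T -> ctr[1]=2
Ev 5: PC=7 idx=1 pred=T actual=T -> ctr[1]=3
Ev 6: PC=7 idx=1 pred=T actual=N -> ctr[1]=2
Ev 7: PC=4 idx=0 pred=N actual=N -> ctr[0]=0
Ev 8: PC=4 idx=0 pred=N actual=T -> ctr[0]=1
Ev 9: PC=4 idx=0 pred=N actual=T -> ctr[0]=2
Ev 10: PC=7 idx=1 pred=T actual=T -> ctr[1]=3
Ev 11: PC=7 idx=1 pred=T actual=N -> ctr[1]=2
Ev 12: PC=7 idx=1 pred=T actual=N -> ctr[1]=1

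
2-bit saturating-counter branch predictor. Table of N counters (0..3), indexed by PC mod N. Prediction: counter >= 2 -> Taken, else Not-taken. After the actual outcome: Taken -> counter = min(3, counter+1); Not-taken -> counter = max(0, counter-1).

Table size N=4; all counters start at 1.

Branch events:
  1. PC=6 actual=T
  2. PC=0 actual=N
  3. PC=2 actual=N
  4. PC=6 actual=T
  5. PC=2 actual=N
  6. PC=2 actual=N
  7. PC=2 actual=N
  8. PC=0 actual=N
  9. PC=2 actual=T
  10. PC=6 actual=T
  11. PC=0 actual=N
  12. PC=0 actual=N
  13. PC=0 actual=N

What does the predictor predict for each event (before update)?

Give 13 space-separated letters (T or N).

Ev 1: PC=6 idx=2 pred=N actual=T -> ctr[2]=2
Ev 2: PC=0 idx=0 pred=N actual=N -> ctr[0]=0
Ev 3: PC=2 idx=2 pred=T actual=N -> ctr[2]=1
Ev 4: PC=6 idx=2 pred=N actual=T -> ctr[2]=2
Ev 5: PC=2 idx=2 pred=T actual=N -> ctr[2]=1
Ev 6: PC=2 idx=2 pred=N actual=N -> ctr[2]=0
Ev 7: PC=2 idx=2 pred=N actual=N -> ctr[2]=0
Ev 8: PC=0 idx=0 pred=N actual=N -> ctr[0]=0
Ev 9: PC=2 idx=2 pred=N actual=T -> ctr[2]=1
Ev 10: PC=6 idx=2 pred=N actual=T -> ctr[2]=2
Ev 11: PC=0 idx=0 pred=N actual=N -> ctr[0]=0
Ev 12: PC=0 idx=0 pred=N actual=N -> ctr[0]=0
Ev 13: PC=0 idx=0 pred=N actual=N -> ctr[0]=0

Answer: N N T N T N N N N N N N N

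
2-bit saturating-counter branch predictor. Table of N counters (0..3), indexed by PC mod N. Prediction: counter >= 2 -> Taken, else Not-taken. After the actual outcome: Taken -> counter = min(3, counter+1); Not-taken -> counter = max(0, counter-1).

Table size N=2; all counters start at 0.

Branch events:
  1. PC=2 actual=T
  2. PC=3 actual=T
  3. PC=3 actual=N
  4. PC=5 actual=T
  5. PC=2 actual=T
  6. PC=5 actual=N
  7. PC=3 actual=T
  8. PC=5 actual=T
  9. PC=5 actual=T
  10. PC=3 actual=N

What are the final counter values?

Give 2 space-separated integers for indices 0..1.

Answer: 2 2

Derivation:
Ev 1: PC=2 idx=0 pred=N actual=T -> ctr[0]=1
Ev 2: PC=3 idx=1 pred=N actual=T -> ctr[1]=1
Ev 3: PC=3 idx=1 pred=N actual=N -> ctr[1]=0
Ev 4: PC=5 idx=1 pred=N actual=T -> ctr[1]=1
Ev 5: PC=2 idx=0 pred=N actual=T -> ctr[0]=2
Ev 6: PC=5 idx=1 pred=N actual=N -> ctr[1]=0
Ev 7: PC=3 idx=1 pred=N actual=T -> ctr[1]=1
Ev 8: PC=5 idx=1 pred=N actual=T -> ctr[1]=2
Ev 9: PC=5 idx=1 pred=T actual=T -> ctr[1]=3
Ev 10: PC=3 idx=1 pred=T actual=N -> ctr[1]=2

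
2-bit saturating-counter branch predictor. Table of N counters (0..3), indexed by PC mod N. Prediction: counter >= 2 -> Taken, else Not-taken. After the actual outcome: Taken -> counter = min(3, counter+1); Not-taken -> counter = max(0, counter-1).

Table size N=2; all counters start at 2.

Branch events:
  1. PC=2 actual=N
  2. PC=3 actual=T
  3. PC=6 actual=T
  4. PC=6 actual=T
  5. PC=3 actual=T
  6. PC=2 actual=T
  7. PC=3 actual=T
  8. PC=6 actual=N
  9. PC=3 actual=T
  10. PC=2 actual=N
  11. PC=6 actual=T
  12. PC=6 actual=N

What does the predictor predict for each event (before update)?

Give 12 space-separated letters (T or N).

Ev 1: PC=2 idx=0 pred=T actual=N -> ctr[0]=1
Ev 2: PC=3 idx=1 pred=T actual=T -> ctr[1]=3
Ev 3: PC=6 idx=0 pred=N actual=T -> ctr[0]=2
Ev 4: PC=6 idx=0 pred=T actual=T -> ctr[0]=3
Ev 5: PC=3 idx=1 pred=T actual=T -> ctr[1]=3
Ev 6: PC=2 idx=0 pred=T actual=T -> ctr[0]=3
Ev 7: PC=3 idx=1 pred=T actual=T -> ctr[1]=3
Ev 8: PC=6 idx=0 pred=T actual=N -> ctr[0]=2
Ev 9: PC=3 idx=1 pred=T actual=T -> ctr[1]=3
Ev 10: PC=2 idx=0 pred=T actual=N -> ctr[0]=1
Ev 11: PC=6 idx=0 pred=N actual=T -> ctr[0]=2
Ev 12: PC=6 idx=0 pred=T actual=N -> ctr[0]=1

Answer: T T N T T T T T T T N T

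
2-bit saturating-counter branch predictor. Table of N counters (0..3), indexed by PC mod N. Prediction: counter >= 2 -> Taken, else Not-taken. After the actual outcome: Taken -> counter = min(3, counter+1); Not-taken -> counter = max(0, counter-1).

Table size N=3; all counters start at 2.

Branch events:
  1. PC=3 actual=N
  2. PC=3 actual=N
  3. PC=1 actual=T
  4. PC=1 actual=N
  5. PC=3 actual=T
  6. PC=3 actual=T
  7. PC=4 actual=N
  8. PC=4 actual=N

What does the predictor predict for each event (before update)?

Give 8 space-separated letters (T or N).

Ev 1: PC=3 idx=0 pred=T actual=N -> ctr[0]=1
Ev 2: PC=3 idx=0 pred=N actual=N -> ctr[0]=0
Ev 3: PC=1 idx=1 pred=T actual=T -> ctr[1]=3
Ev 4: PC=1 idx=1 pred=T actual=N -> ctr[1]=2
Ev 5: PC=3 idx=0 pred=N actual=T -> ctr[0]=1
Ev 6: PC=3 idx=0 pred=N actual=T -> ctr[0]=2
Ev 7: PC=4 idx=1 pred=T actual=N -> ctr[1]=1
Ev 8: PC=4 idx=1 pred=N actual=N -> ctr[1]=0

Answer: T N T T N N T N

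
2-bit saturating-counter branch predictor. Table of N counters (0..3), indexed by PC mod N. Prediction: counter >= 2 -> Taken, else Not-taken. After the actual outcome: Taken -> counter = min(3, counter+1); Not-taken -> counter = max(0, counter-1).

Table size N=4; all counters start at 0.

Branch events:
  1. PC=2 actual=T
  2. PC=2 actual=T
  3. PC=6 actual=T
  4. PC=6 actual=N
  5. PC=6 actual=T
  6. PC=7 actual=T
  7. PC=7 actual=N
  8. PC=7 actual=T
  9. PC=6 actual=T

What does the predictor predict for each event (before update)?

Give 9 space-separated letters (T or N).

Answer: N N T T T N N N T

Derivation:
Ev 1: PC=2 idx=2 pred=N actual=T -> ctr[2]=1
Ev 2: PC=2 idx=2 pred=N actual=T -> ctr[2]=2
Ev 3: PC=6 idx=2 pred=T actual=T -> ctr[2]=3
Ev 4: PC=6 idx=2 pred=T actual=N -> ctr[2]=2
Ev 5: PC=6 idx=2 pred=T actual=T -> ctr[2]=3
Ev 6: PC=7 idx=3 pred=N actual=T -> ctr[3]=1
Ev 7: PC=7 idx=3 pred=N actual=N -> ctr[3]=0
Ev 8: PC=7 idx=3 pred=N actual=T -> ctr[3]=1
Ev 9: PC=6 idx=2 pred=T actual=T -> ctr[2]=3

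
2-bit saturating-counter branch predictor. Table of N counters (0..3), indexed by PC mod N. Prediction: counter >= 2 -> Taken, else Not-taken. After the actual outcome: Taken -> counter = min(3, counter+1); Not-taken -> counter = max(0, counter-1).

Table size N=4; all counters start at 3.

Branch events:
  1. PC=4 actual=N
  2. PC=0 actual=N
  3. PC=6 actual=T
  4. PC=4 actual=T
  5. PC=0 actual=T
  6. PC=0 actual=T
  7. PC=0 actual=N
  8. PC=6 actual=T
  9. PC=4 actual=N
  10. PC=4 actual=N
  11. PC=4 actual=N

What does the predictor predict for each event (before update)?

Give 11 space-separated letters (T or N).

Answer: T T T N T T T T T N N

Derivation:
Ev 1: PC=4 idx=0 pred=T actual=N -> ctr[0]=2
Ev 2: PC=0 idx=0 pred=T actual=N -> ctr[0]=1
Ev 3: PC=6 idx=2 pred=T actual=T -> ctr[2]=3
Ev 4: PC=4 idx=0 pred=N actual=T -> ctr[0]=2
Ev 5: PC=0 idx=0 pred=T actual=T -> ctr[0]=3
Ev 6: PC=0 idx=0 pred=T actual=T -> ctr[0]=3
Ev 7: PC=0 idx=0 pred=T actual=N -> ctr[0]=2
Ev 8: PC=6 idx=2 pred=T actual=T -> ctr[2]=3
Ev 9: PC=4 idx=0 pred=T actual=N -> ctr[0]=1
Ev 10: PC=4 idx=0 pred=N actual=N -> ctr[0]=0
Ev 11: PC=4 idx=0 pred=N actual=N -> ctr[0]=0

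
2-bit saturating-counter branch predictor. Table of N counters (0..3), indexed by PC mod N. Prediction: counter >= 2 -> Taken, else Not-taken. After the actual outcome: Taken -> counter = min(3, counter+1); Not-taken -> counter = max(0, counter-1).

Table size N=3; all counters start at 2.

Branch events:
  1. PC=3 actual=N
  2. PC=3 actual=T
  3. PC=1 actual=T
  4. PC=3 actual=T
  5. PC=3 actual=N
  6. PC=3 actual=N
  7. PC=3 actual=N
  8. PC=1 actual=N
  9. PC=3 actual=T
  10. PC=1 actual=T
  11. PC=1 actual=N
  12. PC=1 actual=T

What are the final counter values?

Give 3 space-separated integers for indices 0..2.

Ev 1: PC=3 idx=0 pred=T actual=N -> ctr[0]=1
Ev 2: PC=3 idx=0 pred=N actual=T -> ctr[0]=2
Ev 3: PC=1 idx=1 pred=T actual=T -> ctr[1]=3
Ev 4: PC=3 idx=0 pred=T actual=T -> ctr[0]=3
Ev 5: PC=3 idx=0 pred=T actual=N -> ctr[0]=2
Ev 6: PC=3 idx=0 pred=T actual=N -> ctr[0]=1
Ev 7: PC=3 idx=0 pred=N actual=N -> ctr[0]=0
Ev 8: PC=1 idx=1 pred=T actual=N -> ctr[1]=2
Ev 9: PC=3 idx=0 pred=N actual=T -> ctr[0]=1
Ev 10: PC=1 idx=1 pred=T actual=T -> ctr[1]=3
Ev 11: PC=1 idx=1 pred=T actual=N -> ctr[1]=2
Ev 12: PC=1 idx=1 pred=T actual=T -> ctr[1]=3

Answer: 1 3 2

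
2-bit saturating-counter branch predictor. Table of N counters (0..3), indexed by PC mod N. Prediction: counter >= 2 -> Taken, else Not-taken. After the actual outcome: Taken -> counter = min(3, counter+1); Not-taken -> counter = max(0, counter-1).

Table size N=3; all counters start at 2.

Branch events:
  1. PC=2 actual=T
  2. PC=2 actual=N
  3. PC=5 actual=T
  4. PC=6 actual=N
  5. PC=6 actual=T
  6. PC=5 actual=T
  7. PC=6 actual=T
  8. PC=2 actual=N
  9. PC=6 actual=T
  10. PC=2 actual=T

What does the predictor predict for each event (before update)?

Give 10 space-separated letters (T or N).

Answer: T T T T N T T T T T

Derivation:
Ev 1: PC=2 idx=2 pred=T actual=T -> ctr[2]=3
Ev 2: PC=2 idx=2 pred=T actual=N -> ctr[2]=2
Ev 3: PC=5 idx=2 pred=T actual=T -> ctr[2]=3
Ev 4: PC=6 idx=0 pred=T actual=N -> ctr[0]=1
Ev 5: PC=6 idx=0 pred=N actual=T -> ctr[0]=2
Ev 6: PC=5 idx=2 pred=T actual=T -> ctr[2]=3
Ev 7: PC=6 idx=0 pred=T actual=T -> ctr[0]=3
Ev 8: PC=2 idx=2 pred=T actual=N -> ctr[2]=2
Ev 9: PC=6 idx=0 pred=T actual=T -> ctr[0]=3
Ev 10: PC=2 idx=2 pred=T actual=T -> ctr[2]=3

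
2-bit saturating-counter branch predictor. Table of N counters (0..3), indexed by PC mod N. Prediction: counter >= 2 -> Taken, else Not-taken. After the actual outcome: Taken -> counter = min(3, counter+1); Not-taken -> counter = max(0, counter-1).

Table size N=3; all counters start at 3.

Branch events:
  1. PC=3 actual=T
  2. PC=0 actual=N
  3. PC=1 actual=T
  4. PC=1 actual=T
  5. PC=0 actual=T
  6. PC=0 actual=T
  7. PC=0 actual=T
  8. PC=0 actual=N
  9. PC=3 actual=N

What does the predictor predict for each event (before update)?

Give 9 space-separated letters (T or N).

Ev 1: PC=3 idx=0 pred=T actual=T -> ctr[0]=3
Ev 2: PC=0 idx=0 pred=T actual=N -> ctr[0]=2
Ev 3: PC=1 idx=1 pred=T actual=T -> ctr[1]=3
Ev 4: PC=1 idx=1 pred=T actual=T -> ctr[1]=3
Ev 5: PC=0 idx=0 pred=T actual=T -> ctr[0]=3
Ev 6: PC=0 idx=0 pred=T actual=T -> ctr[0]=3
Ev 7: PC=0 idx=0 pred=T actual=T -> ctr[0]=3
Ev 8: PC=0 idx=0 pred=T actual=N -> ctr[0]=2
Ev 9: PC=3 idx=0 pred=T actual=N -> ctr[0]=1

Answer: T T T T T T T T T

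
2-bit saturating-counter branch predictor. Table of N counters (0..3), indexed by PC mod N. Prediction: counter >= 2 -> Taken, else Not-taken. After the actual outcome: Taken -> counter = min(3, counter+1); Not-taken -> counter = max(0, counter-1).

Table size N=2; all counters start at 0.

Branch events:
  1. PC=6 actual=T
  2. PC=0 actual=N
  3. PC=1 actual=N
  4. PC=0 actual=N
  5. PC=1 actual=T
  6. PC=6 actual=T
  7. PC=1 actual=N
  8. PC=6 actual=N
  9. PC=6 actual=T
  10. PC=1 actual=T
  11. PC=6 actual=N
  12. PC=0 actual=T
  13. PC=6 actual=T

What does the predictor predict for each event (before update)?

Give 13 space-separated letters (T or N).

Ev 1: PC=6 idx=0 pred=N actual=T -> ctr[0]=1
Ev 2: PC=0 idx=0 pred=N actual=N -> ctr[0]=0
Ev 3: PC=1 idx=1 pred=N actual=N -> ctr[1]=0
Ev 4: PC=0 idx=0 pred=N actual=N -> ctr[0]=0
Ev 5: PC=1 idx=1 pred=N actual=T -> ctr[1]=1
Ev 6: PC=6 idx=0 pred=N actual=T -> ctr[0]=1
Ev 7: PC=1 idx=1 pred=N actual=N -> ctr[1]=0
Ev 8: PC=6 idx=0 pred=N actual=N -> ctr[0]=0
Ev 9: PC=6 idx=0 pred=N actual=T -> ctr[0]=1
Ev 10: PC=1 idx=1 pred=N actual=T -> ctr[1]=1
Ev 11: PC=6 idx=0 pred=N actual=N -> ctr[0]=0
Ev 12: PC=0 idx=0 pred=N actual=T -> ctr[0]=1
Ev 13: PC=6 idx=0 pred=N actual=T -> ctr[0]=2

Answer: N N N N N N N N N N N N N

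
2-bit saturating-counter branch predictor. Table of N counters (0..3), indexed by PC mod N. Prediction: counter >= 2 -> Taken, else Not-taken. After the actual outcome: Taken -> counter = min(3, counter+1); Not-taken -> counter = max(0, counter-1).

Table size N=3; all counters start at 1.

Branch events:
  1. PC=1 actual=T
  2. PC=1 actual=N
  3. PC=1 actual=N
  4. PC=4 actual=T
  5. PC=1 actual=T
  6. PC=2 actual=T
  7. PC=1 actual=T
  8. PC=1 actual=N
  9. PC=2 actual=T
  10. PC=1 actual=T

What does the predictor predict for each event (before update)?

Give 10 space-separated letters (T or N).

Ev 1: PC=1 idx=1 pred=N actual=T -> ctr[1]=2
Ev 2: PC=1 idx=1 pred=T actual=N -> ctr[1]=1
Ev 3: PC=1 idx=1 pred=N actual=N -> ctr[1]=0
Ev 4: PC=4 idx=1 pred=N actual=T -> ctr[1]=1
Ev 5: PC=1 idx=1 pred=N actual=T -> ctr[1]=2
Ev 6: PC=2 idx=2 pred=N actual=T -> ctr[2]=2
Ev 7: PC=1 idx=1 pred=T actual=T -> ctr[1]=3
Ev 8: PC=1 idx=1 pred=T actual=N -> ctr[1]=2
Ev 9: PC=2 idx=2 pred=T actual=T -> ctr[2]=3
Ev 10: PC=1 idx=1 pred=T actual=T -> ctr[1]=3

Answer: N T N N N N T T T T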